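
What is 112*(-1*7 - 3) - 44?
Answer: -1164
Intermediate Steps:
112*(-1*7 - 3) - 44 = 112*(-7 - 3) - 44 = 112*(-10) - 44 = -1120 - 44 = -1164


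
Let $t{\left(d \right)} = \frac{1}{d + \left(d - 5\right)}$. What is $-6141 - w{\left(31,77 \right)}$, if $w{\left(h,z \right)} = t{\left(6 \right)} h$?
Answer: $- \frac{43018}{7} \approx -6145.4$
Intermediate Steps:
$t{\left(d \right)} = \frac{1}{-5 + 2 d}$ ($t{\left(d \right)} = \frac{1}{d + \left(d - 5\right)} = \frac{1}{d + \left(-5 + d\right)} = \frac{1}{-5 + 2 d}$)
$w{\left(h,z \right)} = \frac{h}{7}$ ($w{\left(h,z \right)} = \frac{h}{-5 + 2 \cdot 6} = \frac{h}{-5 + 12} = \frac{h}{7}$)
$-6141 - w{\left(31,77 \right)} = -6141 - \frac{1}{7} \cdot 31 = -6141 - \frac{31}{7} = - \frac{43018}{7}$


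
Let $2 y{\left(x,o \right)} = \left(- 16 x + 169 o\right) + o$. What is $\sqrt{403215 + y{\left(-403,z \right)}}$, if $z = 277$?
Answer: $12 \sqrt{2986} \approx 655.73$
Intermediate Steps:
$y{\left(x,o \right)} = - 8 x + 85 o$ ($y{\left(x,o \right)} = \frac{\left(- 16 x + 169 o\right) + o}{2} = \frac{- 16 x + 170 o}{2} = - 8 x + 85 o$)
$\sqrt{403215 + y{\left(-403,z \right)}} = \sqrt{403215 + \left(\left(-8\right) \left(-403\right) + 85 \cdot 277\right)} = \sqrt{403215 + \left(3224 + 23545\right)} = \sqrt{403215 + 26769} = \sqrt{429984} = 12 \sqrt{2986}$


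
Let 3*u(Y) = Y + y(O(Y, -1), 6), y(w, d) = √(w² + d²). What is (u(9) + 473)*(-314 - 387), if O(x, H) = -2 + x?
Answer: -333676 - 701*√85/3 ≈ -3.3583e+5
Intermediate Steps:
y(w, d) = √(d² + w²)
u(Y) = Y/3 + √(36 + (-2 + Y)²)/3 (u(Y) = (Y + √(6² + (-2 + Y)²))/3 = (Y + √(36 + (-2 + Y)²))/3 = Y/3 + √(36 + (-2 + Y)²)/3)
(u(9) + 473)*(-314 - 387) = (((⅓)*9 + √(36 + (-2 + 9)²)/3) + 473)*(-314 - 387) = ((3 + √(36 + 7²)/3) + 473)*(-701) = ((3 + √(36 + 49)/3) + 473)*(-701) = ((3 + √85/3) + 473)*(-701) = (476 + √85/3)*(-701) = -333676 - 701*√85/3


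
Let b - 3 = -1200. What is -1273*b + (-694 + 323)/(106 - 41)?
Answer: 99045394/65 ≈ 1.5238e+6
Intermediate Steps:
b = -1197 (b = 3 - 1200 = -1197)
-1273*b + (-694 + 323)/(106 - 41) = -1273*(-1197) + (-694 + 323)/(106 - 41) = 1523781 - 371/65 = 99045394/65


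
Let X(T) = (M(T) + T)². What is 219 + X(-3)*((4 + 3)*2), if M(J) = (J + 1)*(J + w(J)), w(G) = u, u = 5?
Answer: 905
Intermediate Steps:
w(G) = 5
M(J) = (1 + J)*(5 + J) (M(J) = (J + 1)*(J + 5) = (1 + J)*(5 + J))
X(T) = (5 + T² + 7*T)² (X(T) = ((5 + T² + 6*T) + T)² = (5 + T² + 7*T)²)
219 + X(-3)*((4 + 3)*2) = 219 + (5 + (-3)² + 7*(-3))²*((4 + 3)*2) = 219 + (5 + 9 - 21)²*(7*2) = 219 + (-7)²*14 = 219 + 49*14 = 219 + 686 = 905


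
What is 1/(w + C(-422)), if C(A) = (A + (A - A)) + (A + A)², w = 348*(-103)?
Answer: 1/676070 ≈ 1.4791e-6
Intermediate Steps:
w = -35844
C(A) = A + 4*A² (C(A) = (A + 0) + (2*A)² = A + 4*A²)
1/(w + C(-422)) = 1/(-35844 - 422*(1 + 4*(-422))) = 1/(-35844 - 422*(1 - 1688)) = 1/(-35844 - 422*(-1687)) = 1/(-35844 + 711914) = 1/676070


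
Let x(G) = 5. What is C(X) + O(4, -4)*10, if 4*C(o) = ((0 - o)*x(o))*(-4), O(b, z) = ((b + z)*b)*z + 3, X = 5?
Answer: 55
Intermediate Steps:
O(b, z) = 3 + b*z*(b + z) (O(b, z) = (b*(b + z))*z + 3 = b*z*(b + z) + 3 = 3 + b*z*(b + z))
C(o) = 5*o (C(o) = (((0 - o)*5)*(-4))/4 = ((-o*5)*(-4))/4 = (-5*o*(-4))/4 = (20*o)/4 = 5*o)
C(X) + O(4, -4)*10 = 5*5 + (3 + 4*(-4)**2 - 4*4**2)*10 = 25 + (3 + 4*16 - 4*16)*10 = 25 + (3 + 64 - 64)*10 = 25 + 3*10 = 25 + 30 = 55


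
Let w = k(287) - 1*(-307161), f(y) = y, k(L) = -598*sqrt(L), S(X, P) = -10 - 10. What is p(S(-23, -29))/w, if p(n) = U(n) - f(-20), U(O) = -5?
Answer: 4607415/94245247573 + 8970*sqrt(287)/94245247573 ≈ 5.0500e-5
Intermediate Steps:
S(X, P) = -20
p(n) = 15 (p(n) = -5 - 1*(-20) = -5 + 20 = 15)
w = 307161 - 598*sqrt(287) (w = -598*sqrt(287) - 1*(-307161) = -598*sqrt(287) + 307161 = 307161 - 598*sqrt(287) ≈ 2.9703e+5)
p(S(-23, -29))/w = 15/(307161 - 598*sqrt(287))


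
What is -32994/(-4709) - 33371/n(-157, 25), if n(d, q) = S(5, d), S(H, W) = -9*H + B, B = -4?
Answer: 158760745/230741 ≈ 688.05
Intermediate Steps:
S(H, W) = -4 - 9*H (S(H, W) = -9*H - 4 = -4 - 9*H)
n(d, q) = -49 (n(d, q) = -4 - 9*5 = -4 - 45 = -49)
-32994/(-4709) - 33371/n(-157, 25) = -32994/(-4709) - 33371/(-49) = -32994*(-1/4709) - 33371*(-1/49) = 32994/4709 + 33371/49 = 158760745/230741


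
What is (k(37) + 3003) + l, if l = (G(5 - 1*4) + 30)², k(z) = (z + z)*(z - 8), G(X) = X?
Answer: 6110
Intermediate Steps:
k(z) = 2*z*(-8 + z) (k(z) = (2*z)*(-8 + z) = 2*z*(-8 + z))
l = 961 (l = ((5 - 1*4) + 30)² = ((5 - 4) + 30)² = (1 + 30)² = 31² = 961)
(k(37) + 3003) + l = (2*37*(-8 + 37) + 3003) + 961 = (2*37*29 + 3003) + 961 = (2146 + 3003) + 961 = 5149 + 961 = 6110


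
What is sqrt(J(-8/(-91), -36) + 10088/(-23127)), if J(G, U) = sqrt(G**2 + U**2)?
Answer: 2*sqrt(-2857988406 + 288000531*sqrt(670765))/161889 ≈ 5.9635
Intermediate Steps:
sqrt(J(-8/(-91), -36) + 10088/(-23127)) = sqrt(sqrt((-8/(-91))**2 + (-36)**2) + 10088/(-23127)) = sqrt(sqrt((-8*(-1/91))**2 + 1296) + 10088*(-1/23127)) = sqrt(sqrt((8/91)**2 + 1296) - 776/1779) = sqrt(sqrt(64/8281 + 1296) - 776/1779) = sqrt(sqrt(10732240/8281) - 776/1779) = sqrt(4*sqrt(670765)/91 - 776/1779) = sqrt(-776/1779 + 4*sqrt(670765)/91)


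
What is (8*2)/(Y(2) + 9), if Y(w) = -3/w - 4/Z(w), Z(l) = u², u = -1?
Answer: 32/7 ≈ 4.5714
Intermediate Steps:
Z(l) = 1 (Z(l) = (-1)² = 1)
Y(w) = -4 - 3/w (Y(w) = -3/w - 4/1 = -3/w - 4*1 = -3/w - 4 = -4 - 3/w)
(8*2)/(Y(2) + 9) = (8*2)/((-4 - 3/2) + 9) = 16/((-4 - 3*½) + 9) = 16/((-4 - 3/2) + 9) = 16/(-11/2 + 9) = 16/(7/2) = 16*(2/7) = 32/7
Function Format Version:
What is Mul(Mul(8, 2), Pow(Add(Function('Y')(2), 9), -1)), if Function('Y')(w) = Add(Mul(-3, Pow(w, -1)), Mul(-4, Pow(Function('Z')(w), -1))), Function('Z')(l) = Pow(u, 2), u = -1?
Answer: Rational(32, 7) ≈ 4.5714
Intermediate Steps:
Function('Z')(l) = 1 (Function('Z')(l) = Pow(-1, 2) = 1)
Function('Y')(w) = Add(-4, Mul(-3, Pow(w, -1))) (Function('Y')(w) = Add(Mul(-3, Pow(w, -1)), Mul(-4, Pow(1, -1))) = Add(Mul(-3, Pow(w, -1)), Mul(-4, 1)) = Add(Mul(-3, Pow(w, -1)), -4) = Add(-4, Mul(-3, Pow(w, -1))))
Mul(Mul(8, 2), Pow(Add(Function('Y')(2), 9), -1)) = Mul(Mul(8, 2), Pow(Add(Add(-4, Mul(-3, Pow(2, -1))), 9), -1)) = Mul(16, Pow(Add(Add(-4, Mul(-3, Rational(1, 2))), 9), -1)) = Mul(16, Pow(Add(Add(-4, Rational(-3, 2)), 9), -1)) = Mul(16, Pow(Add(Rational(-11, 2), 9), -1)) = Mul(16, Pow(Rational(7, 2), -1)) = Mul(16, Rational(2, 7)) = Rational(32, 7)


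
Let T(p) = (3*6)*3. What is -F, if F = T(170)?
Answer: -54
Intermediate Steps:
T(p) = 54 (T(p) = 18*3 = 54)
F = 54
-F = -1*54 = -54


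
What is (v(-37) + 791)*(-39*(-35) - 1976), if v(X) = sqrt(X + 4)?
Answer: -483301 - 611*I*sqrt(33) ≈ -4.833e+5 - 3509.9*I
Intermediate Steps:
v(X) = sqrt(4 + X)
(v(-37) + 791)*(-39*(-35) - 1976) = (sqrt(4 - 37) + 791)*(-39*(-35) - 1976) = (sqrt(-33) + 791)*(1365 - 1976) = (I*sqrt(33) + 791)*(-611) = (791 + I*sqrt(33))*(-611) = -483301 - 611*I*sqrt(33)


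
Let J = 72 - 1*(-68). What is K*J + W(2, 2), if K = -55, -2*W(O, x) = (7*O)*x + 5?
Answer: -15433/2 ≈ -7716.5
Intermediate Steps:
W(O, x) = -5/2 - 7*O*x/2 (W(O, x) = -((7*O)*x + 5)/2 = -(7*O*x + 5)/2 = -(5 + 7*O*x)/2 = -5/2 - 7*O*x/2)
J = 140 (J = 72 + 68 = 140)
K*J + W(2, 2) = -55*140 + (-5/2 - 7/2*2*2) = -7700 + (-5/2 - 14) = -7700 - 33/2 = -15433/2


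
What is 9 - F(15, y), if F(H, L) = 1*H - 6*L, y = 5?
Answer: 24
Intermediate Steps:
F(H, L) = H - 6*L
9 - F(15, y) = 9 - (15 - 6*5) = 9 - (15 - 30) = 9 - 1*(-15) = 9 + 15 = 24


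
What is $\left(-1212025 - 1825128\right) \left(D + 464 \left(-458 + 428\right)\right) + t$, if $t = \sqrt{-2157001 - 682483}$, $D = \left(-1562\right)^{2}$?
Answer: $-7367902354372 + 2 i \sqrt{709871} \approx -7.3679 \cdot 10^{12} + 1685.1 i$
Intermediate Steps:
$D = 2439844$
$t = 2 i \sqrt{709871}$ ($t = \sqrt{-2839484} = 2 i \sqrt{709871} \approx 1685.1 i$)
$\left(-1212025 - 1825128\right) \left(D + 464 \left(-458 + 428\right)\right) + t = \left(-1212025 - 1825128\right) \left(2439844 + 464 \left(-458 + 428\right)\right) + 2 i \sqrt{709871} = - 3037153 \left(2439844 + 464 \left(-30\right)\right) + 2 i \sqrt{709871} = - 3037153 \left(2439844 - 13920\right) + 2 i \sqrt{709871} = \left(-3037153\right) 2425924 + 2 i \sqrt{709871} = -7367902354372 + 2 i \sqrt{709871}$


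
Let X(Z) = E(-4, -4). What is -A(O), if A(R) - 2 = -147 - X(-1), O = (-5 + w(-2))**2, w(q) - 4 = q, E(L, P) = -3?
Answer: 142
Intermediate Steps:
w(q) = 4 + q
O = 9 (O = (-5 + (4 - 2))**2 = (-5 + 2)**2 = (-3)**2 = 9)
X(Z) = -3
A(R) = -142 (A(R) = 2 + (-147 - 1*(-3)) = 2 + (-147 + 3) = 2 - 144 = -142)
-A(O) = -1*(-142) = 142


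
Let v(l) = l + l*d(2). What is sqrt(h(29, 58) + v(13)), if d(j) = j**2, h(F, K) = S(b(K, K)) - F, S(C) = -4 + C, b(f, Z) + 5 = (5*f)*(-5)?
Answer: I*sqrt(1423) ≈ 37.723*I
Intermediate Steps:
b(f, Z) = -5 - 25*f (b(f, Z) = -5 + (5*f)*(-5) = -5 - 25*f)
h(F, K) = -9 - F - 25*K (h(F, K) = (-4 + (-5 - 25*K)) - F = (-9 - 25*K) - F = -9 - F - 25*K)
v(l) = 5*l (v(l) = l + l*2**2 = l + l*4 = l + 4*l = 5*l)
sqrt(h(29, 58) + v(13)) = sqrt((-9 - 1*29 - 25*58) + 5*13) = sqrt((-9 - 29 - 1450) + 65) = sqrt(-1488 + 65) = sqrt(-1423) = I*sqrt(1423)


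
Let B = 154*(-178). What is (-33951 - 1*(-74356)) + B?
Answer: 12993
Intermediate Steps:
B = -27412
(-33951 - 1*(-74356)) + B = (-33951 - 1*(-74356)) - 27412 = (-33951 + 74356) - 27412 = 40405 - 27412 = 12993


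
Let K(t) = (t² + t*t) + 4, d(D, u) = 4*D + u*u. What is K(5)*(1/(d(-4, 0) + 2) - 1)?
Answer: -405/7 ≈ -57.857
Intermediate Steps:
d(D, u) = u² + 4*D (d(D, u) = 4*D + u² = u² + 4*D)
K(t) = 4 + 2*t² (K(t) = (t² + t²) + 4 = 2*t² + 4 = 4 + 2*t²)
K(5)*(1/(d(-4, 0) + 2) - 1) = (4 + 2*5²)*(1/((0² + 4*(-4)) + 2) - 1) = (4 + 2*25)*(1/((0 - 16) + 2) - 1) = (4 + 50)*(1/(-16 + 2) - 1) = 54*(1/(-14) - 1) = 54*(-1/14 - 1) = 54*(-15/14) = -405/7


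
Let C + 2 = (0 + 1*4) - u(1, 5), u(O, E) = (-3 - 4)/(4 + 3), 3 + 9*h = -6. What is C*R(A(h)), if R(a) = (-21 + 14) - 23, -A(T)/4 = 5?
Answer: -90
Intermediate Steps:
h = -1 (h = -⅓ + (⅑)*(-6) = -⅓ - ⅔ = -1)
u(O, E) = -1 (u(O, E) = -7/7 = -7*⅐ = -1)
A(T) = -20 (A(T) = -4*5 = -20)
R(a) = -30 (R(a) = -7 - 23 = -30)
C = 3 (C = -2 + ((0 + 1*4) - 1*(-1)) = -2 + ((0 + 4) + 1) = -2 + (4 + 1) = -2 + 5 = 3)
C*R(A(h)) = 3*(-30) = -90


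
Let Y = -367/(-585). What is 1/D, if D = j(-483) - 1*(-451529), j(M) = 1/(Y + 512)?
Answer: 299887/135407677808 ≈ 2.2147e-6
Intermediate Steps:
Y = 367/585 (Y = -367*(-1/585) = 367/585 ≈ 0.62735)
j(M) = 585/299887 (j(M) = 1/(367/585 + 512) = 1/(299887/585) = 585/299887)
D = 135407677808/299887 (D = 585/299887 - 1*(-451529) = 585/299887 + 451529 = 135407677808/299887 ≈ 4.5153e+5)
1/D = 1/(135407677808/299887) = 299887/135407677808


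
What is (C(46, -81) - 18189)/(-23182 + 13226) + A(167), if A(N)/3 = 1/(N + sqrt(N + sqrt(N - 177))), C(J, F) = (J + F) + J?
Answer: 9089/4978 + 3/(167 + sqrt(167 + I*sqrt(10))) ≈ 1.8425 - 1.1338e-5*I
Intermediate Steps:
C(J, F) = F + 2*J (C(J, F) = (F + J) + J = F + 2*J)
A(N) = 3/(N + sqrt(N + sqrt(-177 + N))) (A(N) = 3/(N + sqrt(N + sqrt(N - 177))) = 3/(N + sqrt(N + sqrt(-177 + N))))
(C(46, -81) - 18189)/(-23182 + 13226) + A(167) = ((-81 + 2*46) - 18189)/(-23182 + 13226) + 3/(167 + sqrt(167 + sqrt(-177 + 167))) = ((-81 + 92) - 18189)/(-9956) + 3/(167 + sqrt(167 + sqrt(-10))) = (11 - 18189)*(-1/9956) + 3/(167 + sqrt(167 + I*sqrt(10))) = -18178*(-1/9956) + 3/(167 + sqrt(167 + I*sqrt(10))) = 9089/4978 + 3/(167 + sqrt(167 + I*sqrt(10)))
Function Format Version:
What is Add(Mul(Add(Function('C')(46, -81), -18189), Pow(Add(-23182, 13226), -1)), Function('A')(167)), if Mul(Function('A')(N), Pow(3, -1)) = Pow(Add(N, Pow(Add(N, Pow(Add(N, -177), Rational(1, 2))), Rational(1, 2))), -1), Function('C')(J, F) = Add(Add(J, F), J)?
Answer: Add(Rational(9089, 4978), Mul(3, Pow(Add(167, Pow(Add(167, Mul(I, Pow(10, Rational(1, 2)))), Rational(1, 2))), -1))) ≈ Add(1.8425, Mul(-1.1338e-5, I))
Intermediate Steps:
Function('C')(J, F) = Add(F, Mul(2, J)) (Function('C')(J, F) = Add(Add(F, J), J) = Add(F, Mul(2, J)))
Function('A')(N) = Mul(3, Pow(Add(N, Pow(Add(N, Pow(Add(-177, N), Rational(1, 2))), Rational(1, 2))), -1)) (Function('A')(N) = Mul(3, Pow(Add(N, Pow(Add(N, Pow(Add(N, -177), Rational(1, 2))), Rational(1, 2))), -1)) = Mul(3, Pow(Add(N, Pow(Add(N, Pow(Add(-177, N), Rational(1, 2))), Rational(1, 2))), -1)))
Add(Mul(Add(Function('C')(46, -81), -18189), Pow(Add(-23182, 13226), -1)), Function('A')(167)) = Add(Mul(Add(Add(-81, Mul(2, 46)), -18189), Pow(Add(-23182, 13226), -1)), Mul(3, Pow(Add(167, Pow(Add(167, Pow(Add(-177, 167), Rational(1, 2))), Rational(1, 2))), -1))) = Add(Mul(Add(Add(-81, 92), -18189), Pow(-9956, -1)), Mul(3, Pow(Add(167, Pow(Add(167, Pow(-10, Rational(1, 2))), Rational(1, 2))), -1))) = Add(Mul(Add(11, -18189), Rational(-1, 9956)), Mul(3, Pow(Add(167, Pow(Add(167, Mul(I, Pow(10, Rational(1, 2)))), Rational(1, 2))), -1))) = Add(Mul(-18178, Rational(-1, 9956)), Mul(3, Pow(Add(167, Pow(Add(167, Mul(I, Pow(10, Rational(1, 2)))), Rational(1, 2))), -1))) = Add(Rational(9089, 4978), Mul(3, Pow(Add(167, Pow(Add(167, Mul(I, Pow(10, Rational(1, 2)))), Rational(1, 2))), -1)))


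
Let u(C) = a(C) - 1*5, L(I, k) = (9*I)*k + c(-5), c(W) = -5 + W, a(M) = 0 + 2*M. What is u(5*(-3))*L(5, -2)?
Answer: 3500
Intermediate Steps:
a(M) = 2*M
L(I, k) = -10 + 9*I*k (L(I, k) = (9*I)*k + (-5 - 5) = 9*I*k - 10 = -10 + 9*I*k)
u(C) = -5 + 2*C (u(C) = 2*C - 1*5 = 2*C - 5 = -5 + 2*C)
u(5*(-3))*L(5, -2) = (-5 + 2*(5*(-3)))*(-10 + 9*5*(-2)) = (-5 + 2*(-15))*(-10 - 90) = (-5 - 30)*(-100) = -35*(-100) = 3500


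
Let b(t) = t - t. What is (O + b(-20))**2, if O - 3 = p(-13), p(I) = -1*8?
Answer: 25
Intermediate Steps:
p(I) = -8
O = -5 (O = 3 - 8 = -5)
b(t) = 0
(O + b(-20))**2 = (-5 + 0)**2 = (-5)**2 = 25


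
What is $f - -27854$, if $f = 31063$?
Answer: $58917$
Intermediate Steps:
$f - -27854 = 31063 - -27854 = 31063 + 27854 = 58917$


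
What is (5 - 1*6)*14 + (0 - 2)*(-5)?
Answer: -4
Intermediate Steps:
(5 - 1*6)*14 + (0 - 2)*(-5) = (5 - 6)*14 - 2*(-5) = -1*14 + 10 = -14 + 10 = -4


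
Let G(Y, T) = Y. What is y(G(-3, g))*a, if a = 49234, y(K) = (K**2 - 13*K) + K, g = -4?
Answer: 2215530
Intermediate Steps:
y(K) = K**2 - 12*K
y(G(-3, g))*a = -3*(-12 - 3)*49234 = -3*(-15)*49234 = 45*49234 = 2215530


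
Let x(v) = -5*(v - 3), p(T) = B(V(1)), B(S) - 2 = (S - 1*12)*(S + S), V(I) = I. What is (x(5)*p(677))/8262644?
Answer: 50/2065661 ≈ 2.4205e-5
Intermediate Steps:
B(S) = 2 + 2*S*(-12 + S) (B(S) = 2 + (S - 1*12)*(S + S) = 2 + (S - 12)*(2*S) = 2 + (-12 + S)*(2*S) = 2 + 2*S*(-12 + S))
p(T) = -20 (p(T) = 2 - 24*1 + 2*1**2 = 2 - 24 + 2*1 = 2 - 24 + 2 = -20)
x(v) = 15 - 5*v (x(v) = -5*(-3 + v) = 15 - 5*v)
(x(5)*p(677))/8262644 = ((15 - 5*5)*(-20))/8262644 = ((15 - 25)*(-20))*(1/8262644) = -10*(-20)*(1/8262644) = 200*(1/8262644) = 50/2065661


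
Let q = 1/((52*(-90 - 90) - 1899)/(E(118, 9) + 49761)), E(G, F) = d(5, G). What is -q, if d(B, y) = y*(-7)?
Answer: 48935/11259 ≈ 4.3463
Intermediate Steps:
d(B, y) = -7*y
E(G, F) = -7*G
q = -48935/11259 (q = 1/((52*(-90 - 90) - 1899)/(-7*118 + 49761)) = 1/((52*(-180) - 1899)/(-826 + 49761)) = 1/((-9360 - 1899)/48935) = 1/(-11259*1/48935) = 1/(-11259/48935) = -48935/11259 ≈ -4.3463)
-q = -1*(-48935/11259) = 48935/11259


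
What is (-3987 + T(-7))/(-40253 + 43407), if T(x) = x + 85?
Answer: -3909/3154 ≈ -1.2394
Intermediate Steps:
T(x) = 85 + x
(-3987 + T(-7))/(-40253 + 43407) = (-3987 + (85 - 7))/(-40253 + 43407) = (-3987 + 78)/3154 = -3909*1/3154 = -3909/3154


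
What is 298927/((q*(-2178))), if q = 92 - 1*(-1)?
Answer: -298927/202554 ≈ -1.4758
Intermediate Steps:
q = 93 (q = 92 + 1 = 93)
298927/((q*(-2178))) = 298927/((93*(-2178))) = 298927/(-202554) = 298927*(-1/202554) = -298927/202554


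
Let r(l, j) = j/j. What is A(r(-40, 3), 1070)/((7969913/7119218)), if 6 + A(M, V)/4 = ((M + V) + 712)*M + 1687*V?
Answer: 51453920280024/7969913 ≈ 6.4560e+6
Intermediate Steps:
r(l, j) = 1
A(M, V) = -24 + 6748*V + 4*M*(712 + M + V) (A(M, V) = -24 + 4*(((M + V) + 712)*M + 1687*V) = -24 + 4*((712 + M + V)*M + 1687*V) = -24 + 4*(M*(712 + M + V) + 1687*V) = -24 + 4*(1687*V + M*(712 + M + V)) = -24 + (6748*V + 4*M*(712 + M + V)) = -24 + 6748*V + 4*M*(712 + M + V))
A(r(-40, 3), 1070)/((7969913/7119218)) = (-24 + 4*1² + 2848*1 + 6748*1070 + 4*1*1070)/((7969913/7119218)) = (-24 + 4*1 + 2848 + 7220360 + 4280)/((7969913*(1/7119218))) = (-24 + 4 + 2848 + 7220360 + 4280)/(7969913/7119218) = 7227468*(7119218/7969913) = 51453920280024/7969913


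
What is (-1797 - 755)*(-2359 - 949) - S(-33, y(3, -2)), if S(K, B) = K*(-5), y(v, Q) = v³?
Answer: 8441851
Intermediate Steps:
S(K, B) = -5*K
(-1797 - 755)*(-2359 - 949) - S(-33, y(3, -2)) = (-1797 - 755)*(-2359 - 949) - (-5)*(-33) = -2552*(-3308) - 1*165 = 8442016 - 165 = 8441851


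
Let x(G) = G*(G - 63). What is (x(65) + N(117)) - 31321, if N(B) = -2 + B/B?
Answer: -31192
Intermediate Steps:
x(G) = G*(-63 + G)
N(B) = -1 (N(B) = -2 + 1 = -1)
(x(65) + N(117)) - 31321 = (65*(-63 + 65) - 1) - 31321 = (65*2 - 1) - 31321 = (130 - 1) - 31321 = 129 - 31321 = -31192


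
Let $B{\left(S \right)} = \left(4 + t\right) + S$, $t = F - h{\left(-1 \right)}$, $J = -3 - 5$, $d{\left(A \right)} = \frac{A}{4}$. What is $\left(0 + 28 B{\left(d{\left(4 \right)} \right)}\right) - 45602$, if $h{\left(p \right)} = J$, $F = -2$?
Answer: $-45294$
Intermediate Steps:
$d{\left(A \right)} = \frac{A}{4}$ ($d{\left(A \right)} = A \frac{1}{4} = \frac{A}{4}$)
$J = -8$ ($J = -3 - 5 = -8$)
$h{\left(p \right)} = -8$
$t = 6$ ($t = -2 - -8 = -2 + 8 = 6$)
$B{\left(S \right)} = 10 + S$ ($B{\left(S \right)} = \left(4 + 6\right) + S = 10 + S$)
$\left(0 + 28 B{\left(d{\left(4 \right)} \right)}\right) - 45602 = \left(0 + 28 \left(10 + \frac{1}{4} \cdot 4\right)\right) - 45602 = \left(0 + 28 \left(10 + 1\right)\right) - 45602 = \left(0 + 28 \cdot 11\right) - 45602 = \left(0 + 308\right) - 45602 = 308 - 45602 = -45294$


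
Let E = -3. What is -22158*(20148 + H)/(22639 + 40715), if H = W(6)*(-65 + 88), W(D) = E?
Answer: -74151747/10559 ≈ -7022.6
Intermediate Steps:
W(D) = -3
H = -69 (H = -3*(-65 + 88) = -3*23 = -69)
-22158*(20148 + H)/(22639 + 40715) = -22158*(20148 - 69)/(22639 + 40715) = -22158/(63354/20079) = -22158/(63354*(1/20079)) = -22158/21118/6693 = -22158*6693/21118 = -74151747/10559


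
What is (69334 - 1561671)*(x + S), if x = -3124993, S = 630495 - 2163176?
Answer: 6950819244138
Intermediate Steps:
S = -1532681
(69334 - 1561671)*(x + S) = (69334 - 1561671)*(-3124993 - 1532681) = -1492337*(-4657674) = 6950819244138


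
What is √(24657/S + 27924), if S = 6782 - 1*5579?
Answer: √4493502943/401 ≈ 167.17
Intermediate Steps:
S = 1203 (S = 6782 - 5579 = 1203)
√(24657/S + 27924) = √(24657/1203 + 27924) = √(24657*(1/1203) + 27924) = √(8219/401 + 27924) = √(11205743/401) = √4493502943/401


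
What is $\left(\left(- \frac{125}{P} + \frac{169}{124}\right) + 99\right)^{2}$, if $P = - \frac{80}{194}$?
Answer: $\frac{10013004225}{61504} \approx 1.628 \cdot 10^{5}$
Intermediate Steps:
$P = - \frac{40}{97}$ ($P = \left(-80\right) \frac{1}{194} = - \frac{40}{97} \approx -0.41237$)
$\left(\left(- \frac{125}{P} + \frac{169}{124}\right) + 99\right)^{2} = \left(\left(- \frac{125}{- \frac{40}{97}} + \frac{169}{124}\right) + 99\right)^{2} = \left(\left(\left(-125\right) \left(- \frac{97}{40}\right) + 169 \cdot \frac{1}{124}\right) + 99\right)^{2} = \left(\left(\frac{2425}{8} + \frac{169}{124}\right) + 99\right)^{2} = \left(\frac{75513}{248} + 99\right)^{2} = \left(\frac{100065}{248}\right)^{2} = \frac{10013004225}{61504}$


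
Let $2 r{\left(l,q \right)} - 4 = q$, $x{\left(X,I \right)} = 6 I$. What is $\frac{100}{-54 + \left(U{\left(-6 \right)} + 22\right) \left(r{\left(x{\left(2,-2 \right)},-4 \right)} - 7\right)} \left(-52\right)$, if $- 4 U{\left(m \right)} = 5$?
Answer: $\frac{20800}{797} \approx 26.098$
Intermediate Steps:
$U{\left(m \right)} = - \frac{5}{4}$ ($U{\left(m \right)} = \left(- \frac{1}{4}\right) 5 = - \frac{5}{4}$)
$r{\left(l,q \right)} = 2 + \frac{q}{2}$
$\frac{100}{-54 + \left(U{\left(-6 \right)} + 22\right) \left(r{\left(x{\left(2,-2 \right)},-4 \right)} - 7\right)} \left(-52\right) = \frac{100}{-54 + \left(- \frac{5}{4} + 22\right) \left(\left(2 + \frac{1}{2} \left(-4\right)\right) - 7\right)} \left(-52\right) = \frac{100}{-54 + \frac{83 \left(\left(2 - 2\right) - 7\right)}{4}} \left(-52\right) = \frac{100}{-54 + \frac{83 \left(0 - 7\right)}{4}} \left(-52\right) = \frac{100}{-54 + \frac{83}{4} \left(-7\right)} \left(-52\right) = \frac{100}{-54 - \frac{581}{4}} \left(-52\right) = \frac{100}{- \frac{797}{4}} \left(-52\right) = 100 \left(- \frac{4}{797}\right) \left(-52\right) = \left(- \frac{400}{797}\right) \left(-52\right) = \frac{20800}{797}$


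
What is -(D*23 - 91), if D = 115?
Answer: -2554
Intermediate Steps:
-(D*23 - 91) = -(115*23 - 91) = -(2645 - 91) = -1*2554 = -2554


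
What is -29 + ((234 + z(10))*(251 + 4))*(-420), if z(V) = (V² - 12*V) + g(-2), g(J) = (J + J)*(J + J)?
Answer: -24633029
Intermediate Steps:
g(J) = 4*J² (g(J) = (2*J)*(2*J) = 4*J²)
z(V) = 16 + V² - 12*V (z(V) = (V² - 12*V) + 4*(-2)² = (V² - 12*V) + 4*4 = (V² - 12*V) + 16 = 16 + V² - 12*V)
-29 + ((234 + z(10))*(251 + 4))*(-420) = -29 + ((234 + (16 + 10² - 12*10))*(251 + 4))*(-420) = -29 + ((234 + (16 + 100 - 120))*255)*(-420) = -29 + ((234 - 4)*255)*(-420) = -29 + (230*255)*(-420) = -29 + 58650*(-420) = -29 - 24633000 = -24633029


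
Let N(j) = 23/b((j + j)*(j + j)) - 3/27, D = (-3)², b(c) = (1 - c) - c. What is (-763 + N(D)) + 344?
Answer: -2440691/5823 ≈ -419.15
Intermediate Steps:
b(c) = 1 - 2*c
D = 9
N(j) = -⅑ + 23/(1 - 8*j²) (N(j) = 23/(1 - 2*(j + j)*(j + j)) - 3/27 = 23/(1 - 2*2*j*2*j) - 3*1/27 = 23/(1 - 8*j²) - ⅑ = -⅑ + 23/(1 - 8*j²))
(-763 + N(D)) + 344 = (-763 + 2*(-103 - 4*9²)/(9*(-1 + 8*9²))) + 344 = (-763 + 2*(-103 - 4*81)/(9*(-1 + 8*81))) + 344 = (-763 + 2*(-103 - 324)/(9*(-1 + 648))) + 344 = (-763 + (2/9)*(-427)/647) + 344 = (-763 + (2/9)*(1/647)*(-427)) + 344 = (-763 - 854/5823) + 344 = -4443803/5823 + 344 = -2440691/5823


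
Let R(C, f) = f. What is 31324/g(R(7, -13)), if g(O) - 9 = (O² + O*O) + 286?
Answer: 31324/633 ≈ 49.485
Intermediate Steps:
g(O) = 295 + 2*O² (g(O) = 9 + ((O² + O*O) + 286) = 9 + ((O² + O²) + 286) = 9 + (2*O² + 286) = 9 + (286 + 2*O²) = 295 + 2*O²)
31324/g(R(7, -13)) = 31324/(295 + 2*(-13)²) = 31324/(295 + 2*169) = 31324/(295 + 338) = 31324/633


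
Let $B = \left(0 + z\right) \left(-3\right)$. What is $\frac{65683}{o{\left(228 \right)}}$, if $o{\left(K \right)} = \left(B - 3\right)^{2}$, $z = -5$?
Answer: $\frac{65683}{144} \approx 456.13$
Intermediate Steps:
$B = 15$ ($B = \left(0 - 5\right) \left(-3\right) = \left(-5\right) \left(-3\right) = 15$)
$o{\left(K \right)} = 144$ ($o{\left(K \right)} = \left(15 - 3\right)^{2} = 12^{2} = 144$)
$\frac{65683}{o{\left(228 \right)}} = \frac{65683}{144}$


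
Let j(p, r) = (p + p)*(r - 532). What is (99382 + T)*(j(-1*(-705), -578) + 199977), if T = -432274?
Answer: 454438525716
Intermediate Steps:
j(p, r) = 2*p*(-532 + r) (j(p, r) = (2*p)*(-532 + r) = 2*p*(-532 + r))
(99382 + T)*(j(-1*(-705), -578) + 199977) = (99382 - 432274)*(2*(-1*(-705))*(-532 - 578) + 199977) = -332892*(2*705*(-1110) + 199977) = -332892*(-1565100 + 199977) = -332892*(-1365123) = 454438525716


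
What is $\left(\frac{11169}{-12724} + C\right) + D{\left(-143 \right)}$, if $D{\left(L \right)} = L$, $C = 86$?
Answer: $- \frac{736437}{12724} \approx -57.878$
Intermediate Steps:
$\left(\frac{11169}{-12724} + C\right) + D{\left(-143 \right)} = \left(\frac{11169}{-12724} + 86\right) - 143 = \left(11169 \left(- \frac{1}{12724}\right) + 86\right) - 143 = \left(- \frac{11169}{12724} + 86\right) - 143 = \frac{1083095}{12724} - 143 = - \frac{736437}{12724}$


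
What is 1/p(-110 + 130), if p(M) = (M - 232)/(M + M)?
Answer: -10/53 ≈ -0.18868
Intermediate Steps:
p(M) = (-232 + M)/(2*M) (p(M) = (-232 + M)/((2*M)) = (-232 + M)*(1/(2*M)) = (-232 + M)/(2*M))
1/p(-110 + 130) = 1/((-232 + (-110 + 130))/(2*(-110 + 130))) = 1/((1/2)*(-232 + 20)/20) = 1/((1/2)*(1/20)*(-212)) = 1/(-53/10) = -10/53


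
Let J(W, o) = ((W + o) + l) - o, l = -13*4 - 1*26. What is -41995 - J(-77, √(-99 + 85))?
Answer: -41840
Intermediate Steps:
l = -78 (l = -52 - 26 = -78)
J(W, o) = -78 + W (J(W, o) = ((W + o) - 78) - o = (-78 + W + o) - o = -78 + W)
-41995 - J(-77, √(-99 + 85)) = -41995 - (-78 - 77) = -41995 - 1*(-155) = -41995 + 155 = -41840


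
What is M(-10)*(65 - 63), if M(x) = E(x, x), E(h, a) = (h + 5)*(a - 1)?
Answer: 110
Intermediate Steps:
E(h, a) = (-1 + a)*(5 + h) (E(h, a) = (5 + h)*(-1 + a) = (-1 + a)*(5 + h))
M(x) = -5 + x**2 + 4*x (M(x) = -5 - x + 5*x + x*x = -5 - x + 5*x + x**2 = -5 + x**2 + 4*x)
M(-10)*(65 - 63) = (-5 + (-10)**2 + 4*(-10))*(65 - 63) = (-5 + 100 - 40)*2 = 55*2 = 110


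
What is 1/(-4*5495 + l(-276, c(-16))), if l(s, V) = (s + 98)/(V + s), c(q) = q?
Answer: -146/3208991 ≈ -4.5497e-5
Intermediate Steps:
l(s, V) = (98 + s)/(V + s)
1/(-4*5495 + l(-276, c(-16))) = 1/(-4*5495 + (98 - 276)/(-16 - 276)) = 1/(-21980 - 178/(-292)) = 1/(-21980 - 1/292*(-178)) = 1/(-21980 + 89/146) = 1/(-3208991/146) = -146/3208991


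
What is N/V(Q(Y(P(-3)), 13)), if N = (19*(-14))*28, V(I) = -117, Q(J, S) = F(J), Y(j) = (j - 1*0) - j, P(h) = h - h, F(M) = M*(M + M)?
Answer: 7448/117 ≈ 63.658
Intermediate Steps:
F(M) = 2*M² (F(M) = M*(2*M) = 2*M²)
P(h) = 0
Y(j) = 0 (Y(j) = (j + 0) - j = j - j = 0)
Q(J, S) = 2*J²
N = -7448 (N = -266*28 = -7448)
N/V(Q(Y(P(-3)), 13)) = -7448/(-117) = -7448*(-1/117) = 7448/117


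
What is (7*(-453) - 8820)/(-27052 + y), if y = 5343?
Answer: 11991/21709 ≈ 0.55235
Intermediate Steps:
(7*(-453) - 8820)/(-27052 + y) = (7*(-453) - 8820)/(-27052 + 5343) = (-3171 - 8820)/(-21709) = -11991*(-1/21709) = 11991/21709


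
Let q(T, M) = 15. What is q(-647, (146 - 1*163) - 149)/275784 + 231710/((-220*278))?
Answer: -532508277/140557912 ≈ -3.7885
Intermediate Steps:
q(-647, (146 - 1*163) - 149)/275784 + 231710/((-220*278)) = 15/275784 + 231710/((-220*278)) = 15*(1/275784) + 231710/(-61160) = 5/91928 + 231710*(-1/61160) = 5/91928 - 23171/6116 = -532508277/140557912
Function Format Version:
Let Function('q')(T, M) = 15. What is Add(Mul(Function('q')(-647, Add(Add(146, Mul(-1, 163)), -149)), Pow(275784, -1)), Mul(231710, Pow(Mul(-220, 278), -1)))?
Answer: Rational(-532508277, 140557912) ≈ -3.7885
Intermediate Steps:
Add(Mul(Function('q')(-647, Add(Add(146, Mul(-1, 163)), -149)), Pow(275784, -1)), Mul(231710, Pow(Mul(-220, 278), -1))) = Add(Mul(15, Pow(275784, -1)), Mul(231710, Pow(Mul(-220, 278), -1))) = Add(Mul(15, Rational(1, 275784)), Mul(231710, Pow(-61160, -1))) = Add(Rational(5, 91928), Mul(231710, Rational(-1, 61160))) = Add(Rational(5, 91928), Rational(-23171, 6116)) = Rational(-532508277, 140557912)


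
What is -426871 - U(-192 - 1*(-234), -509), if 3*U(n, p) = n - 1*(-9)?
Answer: -426888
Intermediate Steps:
U(n, p) = 3 + n/3 (U(n, p) = (n - 1*(-9))/3 = (n + 9)/3 = (9 + n)/3 = 3 + n/3)
-426871 - U(-192 - 1*(-234), -509) = -426871 - (3 + (-192 - 1*(-234))/3) = -426871 - (3 + (-192 + 234)/3) = -426871 - (3 + (⅓)*42) = -426871 - (3 + 14) = -426871 - 1*17 = -426871 - 17 = -426888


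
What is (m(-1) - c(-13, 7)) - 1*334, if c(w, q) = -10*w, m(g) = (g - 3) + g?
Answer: -469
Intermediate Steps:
m(g) = -3 + 2*g (m(g) = (-3 + g) + g = -3 + 2*g)
(m(-1) - c(-13, 7)) - 1*334 = ((-3 + 2*(-1)) - (-10)*(-13)) - 1*334 = ((-3 - 2) - 1*130) - 334 = (-5 - 130) - 334 = -135 - 334 = -469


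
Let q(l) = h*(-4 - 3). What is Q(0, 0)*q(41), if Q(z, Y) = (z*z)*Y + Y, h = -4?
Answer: 0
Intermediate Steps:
Q(z, Y) = Y + Y*z² (Q(z, Y) = z²*Y + Y = Y*z² + Y = Y + Y*z²)
q(l) = 28 (q(l) = -4*(-4 - 3) = -4*(-7) = 28)
Q(0, 0)*q(41) = (0*(1 + 0²))*28 = (0*(1 + 0))*28 = (0*1)*28 = 0*28 = 0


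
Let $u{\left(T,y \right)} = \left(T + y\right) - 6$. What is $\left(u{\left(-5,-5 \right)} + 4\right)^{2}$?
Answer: $144$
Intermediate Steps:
$u{\left(T,y \right)} = -6 + T + y$
$\left(u{\left(-5,-5 \right)} + 4\right)^{2} = \left(\left(-6 - 5 - 5\right) + 4\right)^{2} = \left(-16 + 4\right)^{2} = \left(-12\right)^{2} = 144$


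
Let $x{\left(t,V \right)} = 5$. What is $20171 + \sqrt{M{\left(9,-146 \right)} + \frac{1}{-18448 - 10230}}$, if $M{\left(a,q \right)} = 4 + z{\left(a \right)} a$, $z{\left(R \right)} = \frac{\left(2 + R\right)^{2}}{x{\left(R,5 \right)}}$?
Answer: $20171 + \frac{\sqrt{4560360790830}}{143390} \approx 20186.0$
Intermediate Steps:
$z{\left(R \right)} = \frac{\left(2 + R\right)^{2}}{5}$
$M{\left(a,q \right)} = 4 + \frac{a \left(2 + a\right)^{2}}{5}$ ($M{\left(a,q \right)} = 4 + \frac{\left(2 + a\right)^{2}}{5} a = 4 + \frac{a \left(2 + a\right)^{2}}{5}$)
$20171 + \sqrt{M{\left(9,-146 \right)} + \frac{1}{-18448 - 10230}} = 20171 + \sqrt{\left(4 + \frac{1}{5} \cdot 9 \left(2 + 9\right)^{2}\right) + \frac{1}{-18448 - 10230}} = 20171 + \sqrt{\left(4 + \frac{1}{5} \cdot 9 \cdot 11^{2}\right) + \frac{1}{-28678}} = 20171 + \sqrt{\left(4 + \frac{1}{5} \cdot 9 \cdot 121\right) - \frac{1}{28678}} = 20171 + \sqrt{\left(4 + \frac{1089}{5}\right) - \frac{1}{28678}} = 20171 + \sqrt{\frac{1109}{5} - \frac{1}{28678}} = 20171 + \sqrt{\frac{31803897}{143390}} = 20171 + \frac{\sqrt{4560360790830}}{143390}$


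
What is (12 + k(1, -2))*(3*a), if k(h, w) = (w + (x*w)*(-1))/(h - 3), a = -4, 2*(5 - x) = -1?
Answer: -90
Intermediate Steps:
x = 11/2 (x = 5 - ½*(-1) = 5 + ½ = 11/2 ≈ 5.5000)
k(h, w) = -9*w/(2*(-3 + h)) (k(h, w) = (w + (11*w/2)*(-1))/(h - 3) = (w - 11*w/2)/(-3 + h) = (-9*w/2)/(-3 + h) = -9*w/(2*(-3 + h)))
(12 + k(1, -2))*(3*a) = (12 - 9*(-2)/(-6 + 2*1))*(3*(-4)) = (12 - 9*(-2)/(-6 + 2))*(-12) = (12 - 9*(-2)/(-4))*(-12) = (12 - 9*(-2)*(-¼))*(-12) = (12 - 9/2)*(-12) = (15/2)*(-12) = -90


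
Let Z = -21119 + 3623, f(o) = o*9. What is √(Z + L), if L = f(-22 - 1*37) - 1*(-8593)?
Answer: I*√9434 ≈ 97.129*I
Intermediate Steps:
f(o) = 9*o
L = 8062 (L = 9*(-22 - 1*37) - 1*(-8593) = 9*(-22 - 37) + 8593 = 9*(-59) + 8593 = -531 + 8593 = 8062)
Z = -17496
√(Z + L) = √(-17496 + 8062) = √(-9434) = I*√9434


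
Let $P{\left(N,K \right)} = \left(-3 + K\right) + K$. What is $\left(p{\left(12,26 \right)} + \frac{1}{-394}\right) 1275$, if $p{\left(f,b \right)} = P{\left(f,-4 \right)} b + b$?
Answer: $- \frac{130612275}{394} \approx -3.315 \cdot 10^{5}$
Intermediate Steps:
$P{\left(N,K \right)} = -3 + 2 K$
$p{\left(f,b \right)} = - 10 b$ ($p{\left(f,b \right)} = \left(-3 + 2 \left(-4\right)\right) b + b = \left(-3 - 8\right) b + b = - 11 b + b = - 10 b$)
$\left(p{\left(12,26 \right)} + \frac{1}{-394}\right) 1275 = \left(\left(-10\right) 26 + \frac{1}{-394}\right) 1275 = \left(-260 - \frac{1}{394}\right) 1275 = \left(- \frac{102441}{394}\right) 1275 = - \frac{130612275}{394}$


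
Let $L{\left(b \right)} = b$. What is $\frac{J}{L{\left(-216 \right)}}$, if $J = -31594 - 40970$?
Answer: $\frac{6047}{18} \approx 335.94$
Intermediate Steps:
$J = -72564$ ($J = -31594 - 40970 = -72564$)
$\frac{J}{L{\left(-216 \right)}} = - \frac{72564}{-216} = \left(-72564\right) \left(- \frac{1}{216}\right) = \frac{6047}{18}$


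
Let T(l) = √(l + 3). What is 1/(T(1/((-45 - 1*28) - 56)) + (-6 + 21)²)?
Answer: 29025/6530239 - √49794/6530239 ≈ 0.0044105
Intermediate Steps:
T(l) = √(3 + l)
1/(T(1/((-45 - 1*28) - 56)) + (-6 + 21)²) = 1/(√(3 + 1/((-45 - 1*28) - 56)) + (-6 + 21)²) = 1/(√(3 + 1/((-45 - 28) - 56)) + 15²) = 1/(√(3 + 1/(-73 - 56)) + 225) = 1/(√(3 + 1/(-129)) + 225) = 1/(√(3 - 1/129) + 225) = 1/(√(386/129) + 225) = 1/(√49794/129 + 225) = 1/(225 + √49794/129)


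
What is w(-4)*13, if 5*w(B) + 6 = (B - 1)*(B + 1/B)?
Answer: 793/20 ≈ 39.650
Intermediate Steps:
w(B) = -6/5 + (-1 + B)*(B + 1/B)/5 (w(B) = -6/5 + ((B - 1)*(B + 1/B))/5 = -6/5 + ((-1 + B)*(B + 1/B))/5 = -6/5 + (-1 + B)*(B + 1/B)/5)
w(-4)*13 = ((⅕)*(-1 - 1*(-4)*(5 - 4 - 1*(-4)²))/(-4))*13 = ((⅕)*(-¼)*(-1 - 1*(-4)*(5 - 4 - 1*16)))*13 = ((⅕)*(-¼)*(-1 - 1*(-4)*(5 - 4 - 16)))*13 = ((⅕)*(-¼)*(-1 - 1*(-4)*(-15)))*13 = ((⅕)*(-¼)*(-1 - 60))*13 = ((⅕)*(-¼)*(-61))*13 = (61/20)*13 = 793/20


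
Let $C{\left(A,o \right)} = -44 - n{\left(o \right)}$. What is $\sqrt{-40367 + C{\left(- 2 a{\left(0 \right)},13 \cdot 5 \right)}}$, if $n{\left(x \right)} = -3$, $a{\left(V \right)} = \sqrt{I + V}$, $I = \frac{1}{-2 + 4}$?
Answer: $2 i \sqrt{10102} \approx 201.02 i$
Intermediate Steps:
$I = \frac{1}{2} \approx 0.5$
$a{\left(V \right)} = \sqrt{\frac{1}{2} + V}$
$C{\left(A,o \right)} = -41$ ($C{\left(A,o \right)} = -44 - -3 = -44 + 3 = -41$)
$\sqrt{-40367 + C{\left(- 2 a{\left(0 \right)},13 \cdot 5 \right)}} = \sqrt{-40367 - 41} = \sqrt{-40408} = 2 i \sqrt{10102}$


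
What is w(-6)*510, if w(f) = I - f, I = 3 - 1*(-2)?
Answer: 5610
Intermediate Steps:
I = 5 (I = 3 + 2 = 5)
w(f) = 5 - f
w(-6)*510 = (5 - 1*(-6))*510 = (5 + 6)*510 = 11*510 = 5610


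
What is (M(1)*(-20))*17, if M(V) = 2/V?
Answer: -680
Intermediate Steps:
(M(1)*(-20))*17 = ((2/1)*(-20))*17 = ((2*1)*(-20))*17 = (2*(-20))*17 = -40*17 = -680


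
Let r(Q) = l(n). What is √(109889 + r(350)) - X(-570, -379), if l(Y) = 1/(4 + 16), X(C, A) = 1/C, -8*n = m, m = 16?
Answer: 1/570 + √10988905/10 ≈ 331.50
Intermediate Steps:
n = -2 (n = -⅛*16 = -2)
l(Y) = 1/20
r(Q) = 1/20
√(109889 + r(350)) - X(-570, -379) = √(109889 + 1/20) - 1/(-570) = √(2197781/20) - 1*(-1/570) = √10988905/10 + 1/570 = 1/570 + √10988905/10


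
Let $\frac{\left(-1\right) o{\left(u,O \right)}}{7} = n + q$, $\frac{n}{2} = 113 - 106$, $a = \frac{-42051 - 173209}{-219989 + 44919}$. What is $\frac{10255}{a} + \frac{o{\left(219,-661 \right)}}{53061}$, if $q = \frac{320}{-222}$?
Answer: $\frac{1057415615248027}{126783210546} \approx 8340.3$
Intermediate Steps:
$q = - \frac{160}{111}$ ($q = 320 \left(- \frac{1}{222}\right) = - \frac{160}{111} \approx -1.4414$)
$a = \frac{21526}{17507}$ ($a = - \frac{215260}{-175070} = \left(-215260\right) \left(- \frac{1}{175070}\right) = \frac{21526}{17507} \approx 1.2296$)
$n = 14$ ($n = 2 \left(113 - 106\right) = 2 \cdot 7 = 14$)
$o{\left(u,O \right)} = - \frac{9758}{111}$ ($o{\left(u,O \right)} = - 7 \left(14 - \frac{160}{111}\right) = \left(-7\right) \frac{1394}{111} = - \frac{9758}{111}$)
$\frac{10255}{a} + \frac{o{\left(219,-661 \right)}}{53061} = \frac{10255}{\frac{21526}{17507}} - \frac{9758}{111 \cdot 53061} = 10255 \cdot \frac{17507}{21526} - \frac{9758}{5889771} = \frac{179534285}{21526} - \frac{9758}{5889771} = \frac{1057415615248027}{126783210546}$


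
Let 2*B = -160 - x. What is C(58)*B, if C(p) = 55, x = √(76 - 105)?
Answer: -4400 - 55*I*√29/2 ≈ -4400.0 - 148.09*I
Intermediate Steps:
x = I*√29 (x = √(-29) = I*√29 ≈ 5.3852*I)
B = -80 - I*√29/2 (B = (-160 - I*√29)/2 = -80 - I*√29/2 ≈ -80.0 - 2.6926*I)
C(58)*B = 55*(-80 - I*√29/2) = -4400 - 55*I*√29/2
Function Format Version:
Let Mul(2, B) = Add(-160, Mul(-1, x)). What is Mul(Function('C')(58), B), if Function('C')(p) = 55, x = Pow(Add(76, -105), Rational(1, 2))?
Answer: Add(-4400, Mul(Rational(-55, 2), I, Pow(29, Rational(1, 2)))) ≈ Add(-4400.0, Mul(-148.09, I))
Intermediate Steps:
x = Mul(I, Pow(29, Rational(1, 2))) (x = Pow(-29, Rational(1, 2)) = Mul(I, Pow(29, Rational(1, 2))) ≈ Mul(5.3852, I))
B = Add(-80, Mul(Rational(-1, 2), I, Pow(29, Rational(1, 2)))) (B = Mul(Rational(1, 2), Add(-160, Mul(-1, Mul(I, Pow(29, Rational(1, 2)))))) = Mul(Rational(1, 2), Add(-160, Mul(-1, I, Pow(29, Rational(1, 2))))) = Add(-80, Mul(Rational(-1, 2), I, Pow(29, Rational(1, 2)))) ≈ Add(-80.000, Mul(-2.6926, I)))
Mul(Function('C')(58), B) = Mul(55, Add(-80, Mul(Rational(-1, 2), I, Pow(29, Rational(1, 2))))) = Add(-4400, Mul(Rational(-55, 2), I, Pow(29, Rational(1, 2))))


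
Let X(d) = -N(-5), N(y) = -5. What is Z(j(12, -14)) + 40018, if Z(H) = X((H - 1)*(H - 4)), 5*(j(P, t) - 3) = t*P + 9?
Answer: 40023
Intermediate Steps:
X(d) = 5 (X(d) = -1*(-5) = 5)
j(P, t) = 24/5 + P*t/5 (j(P, t) = 3 + (t*P + 9)/5 = 3 + (P*t + 9)/5 = 3 + (9 + P*t)/5 = 3 + (9/5 + P*t/5) = 24/5 + P*t/5)
Z(H) = 5
Z(j(12, -14)) + 40018 = 5 + 40018 = 40023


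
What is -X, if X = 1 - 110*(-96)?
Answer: -10561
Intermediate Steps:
X = 10561 (X = 1 + 10560 = 10561)
-X = -1*10561 = -10561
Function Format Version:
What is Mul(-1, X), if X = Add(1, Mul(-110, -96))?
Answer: -10561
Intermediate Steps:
X = 10561 (X = Add(1, 10560) = 10561)
Mul(-1, X) = Mul(-1, 10561) = -10561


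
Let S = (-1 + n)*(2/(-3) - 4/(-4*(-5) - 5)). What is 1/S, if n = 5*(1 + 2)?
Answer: -15/196 ≈ -0.076531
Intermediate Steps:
n = 15 (n = 5*3 = 15)
S = -196/15 (S = (-1 + 15)*(2/(-3) - 4/(-4*(-5) - 5)) = 14*(2*(-1/3) - 4/(20 - 5)) = 14*(-2/3 - 4/15) = 14*(-14/15) = -196/15 ≈ -13.067)
1/S = 1/(-196/15) = -15/196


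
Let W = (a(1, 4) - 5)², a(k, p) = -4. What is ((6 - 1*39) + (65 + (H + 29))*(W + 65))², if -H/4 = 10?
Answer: 61638201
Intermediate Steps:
H = -40 (H = -4*10 = -40)
W = 81 (W = (-4 - 5)² = (-9)² = 81)
((6 - 1*39) + (65 + (H + 29))*(W + 65))² = ((6 - 1*39) + (65 + (-40 + 29))*(81 + 65))² = ((6 - 39) + (65 - 11)*146)² = (-33 + 54*146)² = (-33 + 7884)² = 7851² = 61638201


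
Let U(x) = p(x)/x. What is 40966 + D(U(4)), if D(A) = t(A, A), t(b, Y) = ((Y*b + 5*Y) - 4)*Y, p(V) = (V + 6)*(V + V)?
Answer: 50886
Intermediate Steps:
p(V) = 2*V*(6 + V) (p(V) = (6 + V)*(2*V) = 2*V*(6 + V))
U(x) = 12 + 2*x (U(x) = (2*x*(6 + x))/x = 12 + 2*x)
t(b, Y) = Y*(-4 + 5*Y + Y*b) (t(b, Y) = ((5*Y + Y*b) - 4)*Y = (-4 + 5*Y + Y*b)*Y = Y*(-4 + 5*Y + Y*b))
D(A) = A*(-4 + A² + 5*A) (D(A) = A*(-4 + 5*A + A*A) = A*(-4 + 5*A + A²) = A*(-4 + A² + 5*A))
40966 + D(U(4)) = 40966 + (12 + 2*4)*(-4 + (12 + 2*4)² + 5*(12 + 2*4)) = 40966 + (12 + 8)*(-4 + (12 + 8)² + 5*(12 + 8)) = 40966 + 20*(-4 + 20² + 5*20) = 40966 + 20*(-4 + 400 + 100) = 40966 + 20*496 = 40966 + 9920 = 50886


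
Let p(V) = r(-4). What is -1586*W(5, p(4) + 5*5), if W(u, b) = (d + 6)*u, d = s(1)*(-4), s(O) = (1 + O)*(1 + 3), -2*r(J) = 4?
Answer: 206180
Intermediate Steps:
r(J) = -2 (r(J) = -½*4 = -2)
p(V) = -2
s(O) = 4 + 4*O (s(O) = (1 + O)*4 = 4 + 4*O)
d = -32 (d = (4 + 4*1)*(-4) = (4 + 4)*(-4) = 8*(-4) = -32)
W(u, b) = -26*u (W(u, b) = (-32 + 6)*u = -26*u)
-1586*W(5, p(4) + 5*5) = -(-41236)*5 = -1586*(-130) = 206180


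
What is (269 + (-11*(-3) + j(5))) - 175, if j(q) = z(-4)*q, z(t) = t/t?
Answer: 132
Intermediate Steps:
z(t) = 1
j(q) = q (j(q) = 1*q = q)
(269 + (-11*(-3) + j(5))) - 175 = (269 + (-11*(-3) + 5)) - 175 = (269 + (33 + 5)) - 175 = (269 + 38) - 175 = 307 - 175 = 132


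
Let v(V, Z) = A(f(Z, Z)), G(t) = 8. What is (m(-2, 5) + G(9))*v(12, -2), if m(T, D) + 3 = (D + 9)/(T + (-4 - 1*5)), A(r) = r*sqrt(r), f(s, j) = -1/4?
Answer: -41*I/88 ≈ -0.46591*I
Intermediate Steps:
f(s, j) = -1/4 (f(s, j) = -1*1/4 = -1/4)
A(r) = r**(3/2)
m(T, D) = -3 + (9 + D)/(-9 + T) (m(T, D) = -3 + (D + 9)/(T + (-4 - 1*5)) = -3 + (9 + D)/(T + (-4 - 5)) = -3 + (9 + D)/(T - 9) = -3 + (9 + D)/(-9 + T))
v(V, Z) = -I/8 (v(V, Z) = (-1/4)**(3/2) = -I/8)
(m(-2, 5) + G(9))*v(12, -2) = ((36 + 5 - 3*(-2))/(-9 - 2) + 8)*(-I/8) = ((36 + 5 + 6)/(-11) + 8)*(-I/8) = (-1/11*47 + 8)*(-I/8) = (-47/11 + 8)*(-I/8) = 41*(-I/8)/11 = -41*I/88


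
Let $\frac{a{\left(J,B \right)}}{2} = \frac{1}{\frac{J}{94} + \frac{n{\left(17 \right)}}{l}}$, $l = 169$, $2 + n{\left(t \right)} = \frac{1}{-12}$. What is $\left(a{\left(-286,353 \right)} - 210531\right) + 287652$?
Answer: $\frac{22455825027}{291179} \approx 77120.0$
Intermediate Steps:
$n{\left(t \right)} = - \frac{25}{12}$ ($n{\left(t \right)} = -2 + \frac{1}{-12} = -2 - \frac{1}{12} = - \frac{25}{12}$)
$a{\left(J,B \right)} = \frac{2}{- \frac{25}{2028} + \frac{J}{94}}$ ($a{\left(J,B \right)} = \frac{2}{\frac{J}{94} - \frac{25}{12 \cdot 169}} = \frac{2}{J \frac{1}{94} - \frac{25}{2028}} = \frac{2}{\frac{J}{94} - \frac{25}{2028}} = \frac{2}{- \frac{25}{2028} + \frac{J}{94}}$)
$\left(a{\left(-286,353 \right)} - 210531\right) + 287652 = \left(\frac{190632}{-1175 + 1014 \left(-286\right)} - 210531\right) + 287652 = \left(\frac{190632}{-1175 - 290004} - 210531\right) + 287652 = \left(\frac{190632}{-291179} - 210531\right) + 287652 = \left(190632 \left(- \frac{1}{291179}\right) - 210531\right) + 287652 = \left(- \frac{190632}{291179} - 210531\right) + 287652 = - \frac{61302396681}{291179} + 287652 = \frac{22455825027}{291179}$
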